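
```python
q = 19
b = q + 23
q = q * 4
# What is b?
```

Trace:
`q = 19` → q = 19
`b = q + 23` → b = 42
`q = q * 4` → q = 76
So b = 42

Answer: 42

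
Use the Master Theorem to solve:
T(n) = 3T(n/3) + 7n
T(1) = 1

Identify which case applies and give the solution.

a=3, b=3, f(n)=7n. log_3(3) = 1. Since c=1 = 1, Case 2 applies: T(n) = Θ(n^log_b(a) · log n) = O(n log n).

Answer: O(n log n) - Case 2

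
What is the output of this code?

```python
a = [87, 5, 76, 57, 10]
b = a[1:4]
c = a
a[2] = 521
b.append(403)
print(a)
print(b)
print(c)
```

Key concept: slice vs alias.
Step by step:
`a = [87, 5, 76, 57, 10]` → a = [87, 5, 76, 57, 10]
`b = a[1:4]` → b = [5, 76, 57]
`c = a` → c = [87, 5, 76, 57, 10] (same object as a)
`a[2] = 521` → a = [87, 5, 521, 57, 10] (same object as c); c = [87, 5, 521, 57, 10] (same object as a)
`b.append(403)` → b = [5, 76, 57, 403]
`print(a)` → prints [87, 5, 521, 57, 10]
`print(b)` → prints [5, 76, 57, 403]
`print(c)` → prints [87, 5, 521, 57, 10]

Answer:
[87, 5, 521, 57, 10]
[5, 76, 57, 403]
[87, 5, 521, 57, 10]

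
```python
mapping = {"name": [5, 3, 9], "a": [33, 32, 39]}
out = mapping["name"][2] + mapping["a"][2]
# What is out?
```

Trace:
`mapping = {"name": [5, 3, 9], "a": [33, 32, 39]}` → mapping = {'name': [5, 3, 9], 'a': [33, 32, 39]}
`out = mapping["name"][2] + mapping["a"][2]` → out = 48
So out = 48

Answer: 48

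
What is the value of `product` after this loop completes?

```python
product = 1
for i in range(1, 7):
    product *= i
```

6! = 720
`product` takes the values: 1 → 2 → 6 → 24 → 120 → 720

Answer: 720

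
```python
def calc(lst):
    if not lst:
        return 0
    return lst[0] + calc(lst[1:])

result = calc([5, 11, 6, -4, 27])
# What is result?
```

5 + 11 + 6 + (-4) + 27 + 0 = 45

Answer: 45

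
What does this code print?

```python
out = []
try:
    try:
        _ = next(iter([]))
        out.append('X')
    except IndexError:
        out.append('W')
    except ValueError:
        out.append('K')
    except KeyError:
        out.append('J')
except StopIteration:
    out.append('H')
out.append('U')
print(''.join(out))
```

Execution trace: 'H' (outer except StopIteration) → 'U' (after the try/except). Output: HU

Answer: HU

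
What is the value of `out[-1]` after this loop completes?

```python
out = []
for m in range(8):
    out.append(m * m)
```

Last element of squares 0 to 7
`out` takes the values: [] → [0] → [0, 1] → [0, 1, 4] → [0, 1, 4, 9] → [0, 1, 4, 9, 16] → [0, 1, 4, 9, 16, 25] → [0, 1, 4, 9, 16, 25, 36] → [0, 1, 4, 9, 16, 25, 36, 49]
So `out[-1]` = 49

Answer: 49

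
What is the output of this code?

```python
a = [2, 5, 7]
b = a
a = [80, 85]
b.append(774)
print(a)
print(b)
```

Key concept: rebinding vs mutation: a is rebound to a new list, b still points at the original.
Step by step:
`a = [2, 5, 7]` → a = [2, 5, 7]
`b = a` → b = [2, 5, 7] (same object as a)
`a = [80, 85]` → a = [80, 85]
`b.append(774)` → b = [2, 5, 7, 774]
`print(a)` → prints [80, 85]
`print(b)` → prints [2, 5, 7, 774]

Answer:
[80, 85]
[2, 5, 7, 774]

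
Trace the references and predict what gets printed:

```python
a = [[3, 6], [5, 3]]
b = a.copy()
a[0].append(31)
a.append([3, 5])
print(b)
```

Key concept: shallow copy with nested lists.
Step by step:
`a = [[3, 6], [5, 3]]` → a = [[3, 6], [5, 3]]
`b = a.copy()` → b = [[3, 6], [5, 3]]
`a[0].append(31)` → a = [[3, 6, 31], [5, 3]]; b = [[3, 6, 31], [5, 3]]
`a.append([3, 5])` → a = [[3, 6, 31], [5, 3], [3, 5]]
`print(b)` → prints [[3, 6, 31], [5, 3]]

Answer: [[3, 6, 31], [5, 3]]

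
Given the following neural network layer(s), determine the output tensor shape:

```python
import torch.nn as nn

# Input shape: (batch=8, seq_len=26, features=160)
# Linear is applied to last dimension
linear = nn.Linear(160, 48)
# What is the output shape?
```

Input: (8, 26, 160) -> Output: (8, 26, 48)

Answer: (8, 26, 48)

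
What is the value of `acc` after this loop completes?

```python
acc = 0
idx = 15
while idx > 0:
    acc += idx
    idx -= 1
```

Sum 15 down to 1
`acc` takes the values: 0 → 15 → 29 → 42 → 54 → 65 → 75 → 84 → 92 → 99 → 105 → 110 → 114 → 117 → 119 → 120

Answer: 120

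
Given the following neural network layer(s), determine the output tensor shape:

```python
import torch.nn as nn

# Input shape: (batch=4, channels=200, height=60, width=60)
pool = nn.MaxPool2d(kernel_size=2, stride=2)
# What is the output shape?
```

Input: (4, 200, 60, 60) -> Output: (4, 200, 30, 30)

Answer: (4, 200, 30, 30)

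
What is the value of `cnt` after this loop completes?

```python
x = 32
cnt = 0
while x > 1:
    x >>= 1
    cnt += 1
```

Count right shifts until 1
`cnt` takes the values: 0 → 1 → 2 → 3 → 4 → 5

Answer: 5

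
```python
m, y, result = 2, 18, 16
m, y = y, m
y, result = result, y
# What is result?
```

Trace:
`m, y, result = 2, 18, 16` → m = 2; y = 18; result = 16
`m, y = y, m` → m = 18; y = 2
`y, result = result, y` → y = 16; result = 2
So result = 2

Answer: 2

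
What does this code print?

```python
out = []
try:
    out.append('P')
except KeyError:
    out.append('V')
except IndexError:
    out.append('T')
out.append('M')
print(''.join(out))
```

Execution trace: 'P' (try body, no exception) → 'M' (after the try/except). Output: PM

Answer: PM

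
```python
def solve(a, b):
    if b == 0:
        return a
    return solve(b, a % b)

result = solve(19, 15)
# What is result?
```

solve(19, 15) -> solve(15, 4) -> solve(4, 3) -> solve(3, 1) -> solve(1, 0) -> 1

Answer: 1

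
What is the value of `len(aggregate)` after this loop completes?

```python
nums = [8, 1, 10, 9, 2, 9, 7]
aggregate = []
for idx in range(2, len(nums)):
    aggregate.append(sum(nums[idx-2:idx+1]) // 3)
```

Number of 3-element averages
`aggregate` takes the values: [] → [6] → [6, 6] → [6, 6, 7] → [6, 6, 7, 6] → [6, 6, 7, 6, 6]
So `len(aggregate)` = 5

Answer: 5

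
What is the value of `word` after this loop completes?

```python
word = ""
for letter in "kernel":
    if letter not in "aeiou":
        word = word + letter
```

Remove vowels from 'kernel'
`word` takes the values: "" → "k" → "kr" → "krn" → "krnl"

Answer: "krnl"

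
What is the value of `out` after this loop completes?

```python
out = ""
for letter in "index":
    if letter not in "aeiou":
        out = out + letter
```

Remove vowels from 'index'
`out` takes the values: "" → "n" → "nd" → "ndx"

Answer: "ndx"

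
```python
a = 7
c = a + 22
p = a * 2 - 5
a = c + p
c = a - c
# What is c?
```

Trace:
`a = 7` → a = 7
`c = a + 22` → c = 29
`p = a * 2 - 5` → p = 9
`a = c + p` → a = 38
`c = a - c` → c = 9
So c = 9

Answer: 9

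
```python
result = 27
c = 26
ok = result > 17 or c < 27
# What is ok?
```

Trace:
`result = 27` → result = 27
`c = 26` → c = 26
`ok = result > 17 or c < 27` → ok = True
So ok = True

Answer: True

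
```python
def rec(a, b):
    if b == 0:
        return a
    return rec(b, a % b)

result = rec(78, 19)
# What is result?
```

rec(78, 19) -> rec(19, 2) -> rec(2, 1) -> rec(1, 0) -> 1

Answer: 1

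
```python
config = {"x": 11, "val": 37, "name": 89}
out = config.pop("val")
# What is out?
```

Trace:
`config = {"x": 11, "val": 37, "name": 89}` → config = {'x': 11, 'val': 37, 'name': 89}
`out = config.pop("val")` → config = {'x': 11, 'name': 89}; out = 37
So out = 37

Answer: 37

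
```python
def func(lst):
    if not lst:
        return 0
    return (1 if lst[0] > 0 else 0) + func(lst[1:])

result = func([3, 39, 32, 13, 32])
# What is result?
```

Count of positive elements in [3, 39, 32, 13, 32] = 5

Answer: 5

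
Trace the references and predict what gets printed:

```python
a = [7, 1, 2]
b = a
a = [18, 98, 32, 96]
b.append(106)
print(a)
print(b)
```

Key concept: rebinding vs mutation: a is rebound to a new list, b still points at the original.
Step by step:
`a = [7, 1, 2]` → a = [7, 1, 2]
`b = a` → b = [7, 1, 2] (same object as a)
`a = [18, 98, 32, 96]` → a = [18, 98, 32, 96]
`b.append(106)` → b = [7, 1, 2, 106]
`print(a)` → prints [18, 98, 32, 96]
`print(b)` → prints [7, 1, 2, 106]

Answer:
[18, 98, 32, 96]
[7, 1, 2, 106]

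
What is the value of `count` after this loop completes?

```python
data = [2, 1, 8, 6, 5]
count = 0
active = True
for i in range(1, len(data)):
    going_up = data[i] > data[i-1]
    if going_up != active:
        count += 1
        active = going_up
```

Count direction changes in [2, 1, 8, 6, 5]
`count` takes the values: 0 → 1 → 2 → 3

Answer: 3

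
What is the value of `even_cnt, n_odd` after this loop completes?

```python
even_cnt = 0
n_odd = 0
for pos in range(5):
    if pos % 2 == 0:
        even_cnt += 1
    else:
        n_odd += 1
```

Count evens and odds in range(5)
`even_cnt, n_odd` takes the values: (0, 0) → (1, 0) → (1, 1) → (2, 1) → (2, 2) → (3, 2)

Answer: 3, 2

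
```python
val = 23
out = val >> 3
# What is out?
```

Trace:
`val = 23` → val = 23
`out = val >> 3` → out = 2
So out = 2

Answer: 2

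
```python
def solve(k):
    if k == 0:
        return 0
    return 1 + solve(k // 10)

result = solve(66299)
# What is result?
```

Count of digits of 66299: 5

Answer: 5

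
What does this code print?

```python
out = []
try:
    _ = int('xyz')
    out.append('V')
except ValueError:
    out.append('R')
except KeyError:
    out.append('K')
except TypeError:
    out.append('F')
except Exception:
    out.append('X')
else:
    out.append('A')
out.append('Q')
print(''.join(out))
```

Execution trace: 'R' (except ValueError) → 'Q' (after the try/except). Output: RQ

Answer: RQ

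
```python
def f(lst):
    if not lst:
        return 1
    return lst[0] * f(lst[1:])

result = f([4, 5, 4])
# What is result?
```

Product over [4, 5, 4] = 4 * 5 * 4 = 80

Answer: 80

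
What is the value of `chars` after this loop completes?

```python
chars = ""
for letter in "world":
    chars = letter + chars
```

Reverse 'world'
`chars` takes the values: "" → "w" → "ow" → "row" → "lrow" → "dlrow"

Answer: "dlrow"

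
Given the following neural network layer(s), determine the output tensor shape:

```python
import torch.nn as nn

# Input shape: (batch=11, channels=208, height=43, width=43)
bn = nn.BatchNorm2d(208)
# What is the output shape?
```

Input: (11, 208, 43, 43) -> Output: (11, 208, 43, 43)

Answer: (11, 208, 43, 43)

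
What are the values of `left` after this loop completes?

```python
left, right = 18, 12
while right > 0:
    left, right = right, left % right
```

GCD of 18 and 12
`left` takes the values: 18 → 12 → 6

Answer: 6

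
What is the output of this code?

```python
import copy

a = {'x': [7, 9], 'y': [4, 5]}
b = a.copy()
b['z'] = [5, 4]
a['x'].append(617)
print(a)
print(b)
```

Key concept: shallow copy of dict with mutable values.
Step by step:
`a = {'x': [7, 9], 'y': [4, 5]}` → a = {'x': [7, 9], 'y': [4, 5]}
`b = a.copy()` → b = {'x': [7, 9], 'y': [4, 5]}
`b['z'] = [5, 4]` → b = {'x': [7, 9], 'y': [4, 5], 'z': [5, 4]}
`a['x'].append(617)` → a = {'x': [7, 9, 617], 'y': [4, 5]}; b = {'x': [7, 9, 617], 'y': [4, 5], 'z': [5, 4]}
`print(a)` → prints {'x': [7, 9, 617], 'y': [4, 5]}
`print(b)` → prints {'x': [7, 9, 617], 'y': [4, 5], 'z': [5, 4]}

Answer:
{'x': [7, 9, 617], 'y': [4, 5]}
{'x': [7, 9, 617], 'y': [4, 5], 'z': [5, 4]}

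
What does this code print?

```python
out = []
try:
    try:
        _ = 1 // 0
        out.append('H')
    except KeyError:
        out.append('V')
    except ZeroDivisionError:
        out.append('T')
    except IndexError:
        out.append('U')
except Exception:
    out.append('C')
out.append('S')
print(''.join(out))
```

Execution trace: 'T' (inner except ZeroDivisionError) → 'S' (after the try/except). Output: TS

Answer: TS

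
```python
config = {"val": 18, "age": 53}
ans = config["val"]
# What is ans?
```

Trace:
`config = {"val": 18, "age": 53}` → config = {'val': 18, 'age': 53}
`ans = config["val"]` → ans = 18
So ans = 18

Answer: 18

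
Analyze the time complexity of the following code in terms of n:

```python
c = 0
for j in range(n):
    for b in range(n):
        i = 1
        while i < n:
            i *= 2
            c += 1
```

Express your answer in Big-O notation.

Each loop level contributes: n × n × log n. Multiplying the contributions gives O(n^2 log n).

Answer: O(n^2 log n)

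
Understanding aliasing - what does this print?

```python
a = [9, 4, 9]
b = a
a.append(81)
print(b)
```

Key concept: basic list aliasing.
Step by step:
`a = [9, 4, 9]` → a = [9, 4, 9]
`b = a` → b = [9, 4, 9] (same object as a)
`a.append(81)` → a = [9, 4, 9, 81] (same object as b); b = [9, 4, 9, 81] (same object as a)
`print(b)` → prints [9, 4, 9, 81]

Answer: [9, 4, 9, 81]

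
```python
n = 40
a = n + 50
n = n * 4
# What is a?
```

Trace:
`n = 40` → n = 40
`a = n + 50` → a = 90
`n = n * 4` → n = 160
So a = 90

Answer: 90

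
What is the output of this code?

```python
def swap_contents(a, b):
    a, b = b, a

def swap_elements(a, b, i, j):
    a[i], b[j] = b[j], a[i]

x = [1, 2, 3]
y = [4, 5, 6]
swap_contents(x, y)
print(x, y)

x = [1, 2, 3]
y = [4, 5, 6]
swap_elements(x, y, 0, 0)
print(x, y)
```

Key concept: parameter rebinding vs mutation.
Step by step:
`x = [1, 2, 3]` → x = [1, 2, 3]
`y = [4, 5, 6]` → y = [4, 5, 6]
`swap_contents(x, y)` → no visible change to tracked variables
`print(x, y)` → prints [1, 2, 3] [4, 5, 6]
`x = [1, 2, 3]` → x = [1, 2, 3]
`y = [4, 5, 6]` → y = [4, 5, 6]
`swap_elements(x, y, 0, 0)` → x = [4, 2, 3]; y = [1, 5, 6]
`print(x, y)` → prints [4, 2, 3] [1, 5, 6]

Answer:
[1, 2, 3] [4, 5, 6]
[4, 2, 3] [1, 5, 6]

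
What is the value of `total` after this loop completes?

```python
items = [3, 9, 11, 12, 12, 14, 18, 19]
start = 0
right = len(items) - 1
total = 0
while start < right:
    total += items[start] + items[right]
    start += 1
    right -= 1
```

Sum of pairs from ends
`total` takes the values: 0 → 22 → 49 → 74 → 98

Answer: 98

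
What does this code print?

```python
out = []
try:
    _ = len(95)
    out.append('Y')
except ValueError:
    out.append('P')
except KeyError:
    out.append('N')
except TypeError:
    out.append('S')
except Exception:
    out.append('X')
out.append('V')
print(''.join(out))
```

Execution trace: 'S' (except TypeError) → 'V' (after the try/except). Output: SV

Answer: SV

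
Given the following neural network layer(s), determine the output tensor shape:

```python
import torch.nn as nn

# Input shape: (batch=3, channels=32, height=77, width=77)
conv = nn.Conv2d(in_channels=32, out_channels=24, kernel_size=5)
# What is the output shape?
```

Input: (3, 32, 77, 77) -> Output: (3, 24, 73, 73)

Answer: (3, 24, 73, 73)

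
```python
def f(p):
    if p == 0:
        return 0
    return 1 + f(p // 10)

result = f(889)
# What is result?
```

Count of digits of 889: 3

Answer: 3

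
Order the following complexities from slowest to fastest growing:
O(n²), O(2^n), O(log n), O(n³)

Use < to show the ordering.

Ordered by growth rate: O(log n) < O(n²) < O(n³) < O(2^n)

Answer: O(log n) < O(n²) < O(n³) < O(2^n)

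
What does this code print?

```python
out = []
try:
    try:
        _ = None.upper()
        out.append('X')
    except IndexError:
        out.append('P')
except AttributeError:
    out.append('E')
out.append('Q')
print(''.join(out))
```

Execution trace: 'E' (outer except AttributeError) → 'Q' (after the try/except). Output: EQ

Answer: EQ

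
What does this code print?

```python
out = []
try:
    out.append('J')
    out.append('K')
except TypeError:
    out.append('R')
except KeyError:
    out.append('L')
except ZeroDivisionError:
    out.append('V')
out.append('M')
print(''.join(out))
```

Execution trace: 'J' (try body) → 'K' (try body, no exception) → 'M' (after the try/except). Output: JKM

Answer: JKM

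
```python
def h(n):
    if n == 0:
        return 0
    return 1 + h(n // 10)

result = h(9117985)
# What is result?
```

Count of digits of 9117985: 7

Answer: 7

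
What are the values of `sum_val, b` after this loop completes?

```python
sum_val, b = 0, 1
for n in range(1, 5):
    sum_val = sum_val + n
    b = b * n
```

Sum and factorial of 1 to 4
`sum_val, b` takes the values: (0, 1) → (1, 1) → (3, 1) → (3, 2) → (6, 2) → (6, 6) → (10, 6) → (10, 24)

Answer: 10, 24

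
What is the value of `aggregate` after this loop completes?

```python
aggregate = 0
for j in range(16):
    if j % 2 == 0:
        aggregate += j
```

Sum of even numbers 0 to 15
`aggregate` takes the values: 0 → 2 → 6 → 12 → 20 → 30 → 42 → 56

Answer: 56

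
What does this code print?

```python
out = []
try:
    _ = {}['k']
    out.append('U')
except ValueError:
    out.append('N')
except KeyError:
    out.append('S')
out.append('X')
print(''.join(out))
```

Execution trace: 'S' (except KeyError) → 'X' (after the try/except). Output: SX

Answer: SX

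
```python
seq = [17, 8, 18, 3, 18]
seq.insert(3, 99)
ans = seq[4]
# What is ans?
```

Trace:
`seq = [17, 8, 18, 3, 18]` → seq = [17, 8, 18, 3, 18]
`seq.insert(3, 99)` → seq = [17, 8, 18, 99, 3, 18]
`ans = seq[4]` → ans = 3
So ans = 3

Answer: 3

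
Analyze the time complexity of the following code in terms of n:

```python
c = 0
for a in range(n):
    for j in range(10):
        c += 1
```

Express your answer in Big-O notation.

Each loop level contributes: n × 1. Multiplying the contributions gives O(n).

Answer: O(n)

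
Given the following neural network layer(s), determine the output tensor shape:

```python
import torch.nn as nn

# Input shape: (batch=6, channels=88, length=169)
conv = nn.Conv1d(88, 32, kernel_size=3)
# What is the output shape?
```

Input: (6, 88, 169) -> Output: (6, 32, 167)

Answer: (6, 32, 167)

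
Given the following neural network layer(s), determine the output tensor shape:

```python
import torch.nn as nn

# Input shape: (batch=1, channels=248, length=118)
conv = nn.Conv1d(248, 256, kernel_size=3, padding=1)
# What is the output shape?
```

Input: (1, 248, 118) -> Output: (1, 256, 118)

Answer: (1, 256, 118)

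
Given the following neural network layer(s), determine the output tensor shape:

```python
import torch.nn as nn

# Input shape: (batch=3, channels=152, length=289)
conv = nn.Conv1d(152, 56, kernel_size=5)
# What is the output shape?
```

Input: (3, 152, 289) -> Output: (3, 56, 285)

Answer: (3, 56, 285)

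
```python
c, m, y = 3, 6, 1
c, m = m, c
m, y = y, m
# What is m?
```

Trace:
`c, m, y = 3, 6, 1` → c = 3; m = 6; y = 1
`c, m = m, c` → c = 6; m = 3
`m, y = y, m` → m = 1; y = 3
So m = 1

Answer: 1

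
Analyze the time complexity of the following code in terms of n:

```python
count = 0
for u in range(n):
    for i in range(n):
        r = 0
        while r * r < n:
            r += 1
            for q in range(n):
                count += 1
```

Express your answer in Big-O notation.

Each loop level contributes: n × n × √n × n. Multiplying the contributions gives O(n^3√n).

Answer: O(n^3√n)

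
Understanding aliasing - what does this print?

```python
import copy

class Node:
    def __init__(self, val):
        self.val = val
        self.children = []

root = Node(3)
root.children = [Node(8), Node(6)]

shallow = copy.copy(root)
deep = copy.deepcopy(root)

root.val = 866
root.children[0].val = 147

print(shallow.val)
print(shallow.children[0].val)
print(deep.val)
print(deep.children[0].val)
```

Key concept: deep copy with custom objects.
Step by step:
`root = Node(3)` → root = Node(val=3, children=[])
`root.children = [Node(8), Node(6)]` → root = Node(val=3, children=[Node(val=8, children=[]), Node(val=6, children=[])])
`shallow = copy.copy(root)` → shallow = Node(val=3, children=[Node(val=8, children=[]), Node(val=6, children=[])])
`deep = copy.deepcopy(root)` → deep = Node(val=3, children=[Node(val=8, children=[]), Node(val=6, children=[])])
`root.val = 866` → root = Node(val=866, children=[Node(val=8, children=[]), Node(val=6, children=[])])
`root.children[0].val = 147` → root = Node(val=866, children=[Node(val=147, children=[]), Node(val=6, children=[])]); shallow = Node(val=3, children=[Node(val=147, children=[]), Node(val=6, children=[])])
`print(shallow.val)` → prints 3
`print(shallow.children[0].val)` → prints 147
`print(deep.val)` → prints 3
`print(deep.children[0].val)` → prints 8

Answer:
3
147
3
8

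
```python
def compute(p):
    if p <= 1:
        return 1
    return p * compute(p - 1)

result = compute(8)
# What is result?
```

compute(8) = 8 * 7 * 6 * 5 * 4 * 3 * 2 * 1 = 40320

Answer: 40320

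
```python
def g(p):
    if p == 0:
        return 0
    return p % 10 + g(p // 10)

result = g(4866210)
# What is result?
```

Sum of digits of 4866210: 0 + 1 + 2 + 6 + 6 + 8 + 4 = 27

Answer: 27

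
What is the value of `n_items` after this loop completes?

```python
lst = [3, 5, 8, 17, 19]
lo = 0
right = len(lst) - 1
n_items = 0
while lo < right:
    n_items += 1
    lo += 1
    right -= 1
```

Iterations until pointers meet (list length 5)
`n_items` takes the values: 0 → 1 → 2

Answer: 2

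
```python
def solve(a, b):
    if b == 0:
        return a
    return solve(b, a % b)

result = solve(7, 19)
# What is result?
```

solve(7, 19) -> solve(19, 7) -> solve(7, 5) -> solve(5, 2) -> solve(2, 1) -> solve(1, 0) -> 1

Answer: 1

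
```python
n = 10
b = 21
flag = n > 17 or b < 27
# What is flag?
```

Trace:
`n = 10` → n = 10
`b = 21` → b = 21
`flag = n > 17 or b < 27` → flag = True
So flag = True

Answer: True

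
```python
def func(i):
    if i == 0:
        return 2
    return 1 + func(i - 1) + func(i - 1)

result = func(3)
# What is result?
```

func(i) = 1 + 2·func(i-1), func(0)=2. Closed form: (2+1)·2^3 - 1 = 23.

Answer: 23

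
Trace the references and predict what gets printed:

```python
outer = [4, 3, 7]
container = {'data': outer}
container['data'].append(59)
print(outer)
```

Key concept: dict holds reference to list.
Step by step:
`outer = [4, 3, 7]` → outer = [4, 3, 7]
`container = {'data': outer}` → container = {'data': [4, 3, 7]}
`container['data'].append(59)` → outer = [4, 3, 7, 59]; container = {'data': [4, 3, 7, 59]}
`print(outer)` → prints [4, 3, 7, 59]

Answer: [4, 3, 7, 59]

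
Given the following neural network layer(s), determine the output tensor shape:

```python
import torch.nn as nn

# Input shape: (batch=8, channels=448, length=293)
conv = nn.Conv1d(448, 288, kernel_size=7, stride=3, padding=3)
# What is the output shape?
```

Input: (8, 448, 293) -> Output: (8, 288, 98)

Answer: (8, 288, 98)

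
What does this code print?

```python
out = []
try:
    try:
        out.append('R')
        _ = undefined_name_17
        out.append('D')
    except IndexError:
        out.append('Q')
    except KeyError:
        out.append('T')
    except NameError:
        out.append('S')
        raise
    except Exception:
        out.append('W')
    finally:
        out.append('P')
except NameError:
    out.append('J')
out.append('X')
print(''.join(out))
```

Execution trace: 'R' (inner try body) → 'S' (inner except NameError) → 'P' (inner finally) → 'J' (outer except NameError) → 'X' (after the try/except). Output: RSPJX

Answer: RSPJX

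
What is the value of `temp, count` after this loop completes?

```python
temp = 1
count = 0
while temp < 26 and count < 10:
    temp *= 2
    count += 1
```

Double until >= 26 or 10 iterations
`temp, count` takes the values: (1, 0) → (2, 0) → (2, 1) → (4, 1) → (4, 2) → (8, 2) → (8, 3) → (16, 3) → (16, 4) → (32, 4) → (32, 5)

Answer: 32, 5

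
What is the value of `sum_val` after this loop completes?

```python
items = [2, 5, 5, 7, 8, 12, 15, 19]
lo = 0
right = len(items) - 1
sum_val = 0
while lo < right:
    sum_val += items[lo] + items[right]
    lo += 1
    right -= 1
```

Sum of pairs from ends
`sum_val` takes the values: 0 → 21 → 41 → 58 → 73

Answer: 73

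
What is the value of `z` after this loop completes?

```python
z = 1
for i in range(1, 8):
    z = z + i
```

Start at 1, add 1 through 7
`z` takes the values: 1 → 2 → 4 → 7 → 11 → 16 → 22 → 29

Answer: 29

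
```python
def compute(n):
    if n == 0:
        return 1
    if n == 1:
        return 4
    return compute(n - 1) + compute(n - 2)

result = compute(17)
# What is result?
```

Build up from base cases: compute(0)=1, compute(1)=4, compute(2)=5, compute(3)=9, compute(4)=14, compute(5)=23, compute(6)=37, ..., compute(17)=7375

Answer: 7375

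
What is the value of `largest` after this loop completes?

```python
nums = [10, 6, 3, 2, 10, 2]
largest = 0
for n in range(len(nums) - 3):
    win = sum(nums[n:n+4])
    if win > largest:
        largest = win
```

Max sum of 4-element window in [10, 6, 3, 2, 10, 2]
`largest` takes the values: 0 → 21

Answer: 21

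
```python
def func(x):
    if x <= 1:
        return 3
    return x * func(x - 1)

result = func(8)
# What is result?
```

func(8) = 8 * 7 * 6 * 5 * 4 * 3 * 2 * 3 = 120960

Answer: 120960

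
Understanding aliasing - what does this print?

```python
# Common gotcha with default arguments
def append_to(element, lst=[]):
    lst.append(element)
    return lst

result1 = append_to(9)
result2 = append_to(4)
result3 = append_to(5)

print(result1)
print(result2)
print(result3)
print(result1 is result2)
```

Key concept: mutable default argument gotcha.
Step by step:
`result1 = append_to(9)` → result1 = [9]
`result2 = append_to(4)` → result1 = [9, 4] (same object as result2); result2 = [9, 4] (same object as result1)
`result3 = append_to(5)` → result1 = [9, 4, 5] (same object as result2, result3); result2 = [9, 4, 5] (same object as result1, result3); result3 = [9, 4, 5] (same object as result1, result2)
`print(result1)` → prints [9, 4, 5]
`print(result2)` → prints [9, 4, 5]
`print(result3)` → prints [9, 4, 5]
`print(result1 is result2)` → prints True

Answer:
[9, 4, 5]
[9, 4, 5]
[9, 4, 5]
True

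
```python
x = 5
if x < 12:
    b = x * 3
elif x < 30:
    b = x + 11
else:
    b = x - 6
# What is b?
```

Trace:
`x = 5` → x = 5
`if x < 12: ...` → x < 12 is True → b = 15
So b = 15

Answer: 15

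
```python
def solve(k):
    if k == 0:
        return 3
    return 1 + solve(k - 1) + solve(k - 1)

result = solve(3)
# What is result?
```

solve(k) = 1 + 2·solve(k-1), solve(0)=3. Closed form: (3+1)·2^3 - 1 = 31.

Answer: 31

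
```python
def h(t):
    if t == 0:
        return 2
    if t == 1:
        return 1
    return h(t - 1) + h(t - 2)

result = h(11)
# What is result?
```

Build up from base cases: h(0)=2, h(1)=1, h(2)=3, h(3)=4, h(4)=7, h(5)=11, h(6)=18, ..., h(11)=199

Answer: 199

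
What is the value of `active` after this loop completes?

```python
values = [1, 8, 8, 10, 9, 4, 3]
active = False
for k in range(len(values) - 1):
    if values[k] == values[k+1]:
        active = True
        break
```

Check consecutive duplicates in [1, 8, 8, 10, 9, 4, 3]
`active` takes the values: False → True

Answer: True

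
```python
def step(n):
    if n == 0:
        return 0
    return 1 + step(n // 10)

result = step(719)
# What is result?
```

Count of digits of 719: 3

Answer: 3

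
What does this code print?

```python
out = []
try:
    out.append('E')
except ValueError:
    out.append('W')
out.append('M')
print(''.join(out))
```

Execution trace: 'E' (try body, no exception) → 'M' (after the try/except). Output: EM

Answer: EM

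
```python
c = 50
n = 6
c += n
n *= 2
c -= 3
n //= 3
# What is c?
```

Trace:
`c = 50` → c = 50
`n = 6` → n = 6
`c += n` → c = 56
`n *= 2` → n = 12
`c -= 3` → c = 53
`n //= 3` → n = 4
So c = 53

Answer: 53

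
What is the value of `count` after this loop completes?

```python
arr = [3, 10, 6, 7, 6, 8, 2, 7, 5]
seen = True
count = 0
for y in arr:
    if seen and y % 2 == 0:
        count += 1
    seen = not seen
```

Count even values at even positions
`count` takes the values: 0 → 1 → 2 → 3

Answer: 3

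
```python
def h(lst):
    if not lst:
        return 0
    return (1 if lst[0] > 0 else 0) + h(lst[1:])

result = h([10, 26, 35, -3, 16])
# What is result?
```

Count of positive elements in [10, 26, 35, -3, 16] = 4

Answer: 4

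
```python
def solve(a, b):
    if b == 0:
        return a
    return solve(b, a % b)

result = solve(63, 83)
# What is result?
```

solve(63, 83) -> solve(83, 63) -> solve(63, 20) -> solve(20, 3) -> solve(3, 2) -> solve(2, 1) -> solve(1, 0) -> 1

Answer: 1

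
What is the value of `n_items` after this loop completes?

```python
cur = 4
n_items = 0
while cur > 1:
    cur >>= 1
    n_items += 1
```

Count right shifts until 1
`n_items` takes the values: 0 → 1 → 2

Answer: 2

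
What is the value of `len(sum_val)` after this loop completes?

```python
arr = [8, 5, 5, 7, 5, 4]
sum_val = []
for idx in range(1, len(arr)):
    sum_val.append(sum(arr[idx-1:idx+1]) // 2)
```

Number of 2-element averages
`sum_val` takes the values: [] → [6] → [6, 5] → [6, 5, 6] → [6, 5, 6, 6] → [6, 5, 6, 6, 4]
So `len(sum_val)` = 5

Answer: 5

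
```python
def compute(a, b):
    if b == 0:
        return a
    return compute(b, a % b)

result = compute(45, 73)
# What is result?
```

compute(45, 73) -> compute(73, 45) -> compute(45, 28) -> compute(28, 17) -> compute(17, 11) -> compute(11, 6) -> compute(6, 5) -> compute(5, 1) -> compute(1, 0) -> 1

Answer: 1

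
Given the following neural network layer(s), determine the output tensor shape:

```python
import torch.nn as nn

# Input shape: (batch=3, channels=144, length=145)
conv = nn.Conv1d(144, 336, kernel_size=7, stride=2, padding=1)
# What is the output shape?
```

Input: (3, 144, 145) -> Output: (3, 336, 71)

Answer: (3, 336, 71)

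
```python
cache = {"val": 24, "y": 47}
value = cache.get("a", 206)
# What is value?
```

Trace:
`cache = {"val": 24, "y": 47}` → cache = {'val': 24, 'y': 47}
`value = cache.get("a", 206)` → value = 206
So value = 206

Answer: 206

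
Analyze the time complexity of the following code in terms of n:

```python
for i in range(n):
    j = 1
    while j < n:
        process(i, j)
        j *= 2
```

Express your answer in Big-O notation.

This is Linear outer loop, logarithmic inner loop. Time complexity: O(n log n).

Answer: O(n log n)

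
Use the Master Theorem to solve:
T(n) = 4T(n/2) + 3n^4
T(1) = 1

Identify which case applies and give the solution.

a=4, b=2, f(n)=3n^4. log_2(4) = 2. Since c=4 > 2 and the regularity condition holds (4(n/2)^4 = (4/2^4)n^4 with 4/2^4 < 1), Case 3 applies: T(n) = Θ(f(n)) = O(n^4).

Answer: O(n^4) - Case 3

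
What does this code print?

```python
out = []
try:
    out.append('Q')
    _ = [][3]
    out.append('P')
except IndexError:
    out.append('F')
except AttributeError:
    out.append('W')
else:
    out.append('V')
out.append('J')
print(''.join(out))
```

Execution trace: 'Q' (try body) → 'F' (except IndexError) → 'J' (after the try/except). Output: QFJ

Answer: QFJ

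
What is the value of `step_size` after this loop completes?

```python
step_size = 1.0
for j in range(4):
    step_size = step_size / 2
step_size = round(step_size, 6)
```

Halving LR 4 times: 1 / 2^4
`step_size` takes the values: 1.0 → 0.5 → 0.25 → 0.125 → 0.0625

Answer: 0.0625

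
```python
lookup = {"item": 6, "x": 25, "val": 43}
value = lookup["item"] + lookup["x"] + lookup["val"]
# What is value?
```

Trace:
`lookup = {"item": 6, "x": 25, "val": 43}` → lookup = {'item': 6, 'x': 25, 'val': 43}
`value = lookup["item"] + lookup["x"] + lookup["val"]` → value = 74
So value = 74

Answer: 74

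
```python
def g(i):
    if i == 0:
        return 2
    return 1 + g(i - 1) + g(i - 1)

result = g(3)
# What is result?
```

g(i) = 1 + 2·g(i-1), g(0)=2. Closed form: (2+1)·2^3 - 1 = 23.

Answer: 23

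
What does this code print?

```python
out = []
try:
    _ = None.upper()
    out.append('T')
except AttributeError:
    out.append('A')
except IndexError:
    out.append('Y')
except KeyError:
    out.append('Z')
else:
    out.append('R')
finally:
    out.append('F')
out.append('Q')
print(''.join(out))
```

Execution trace: 'A' (except AttributeError) → 'F' (finally) → 'Q' (after the try/except). Output: AFQ

Answer: AFQ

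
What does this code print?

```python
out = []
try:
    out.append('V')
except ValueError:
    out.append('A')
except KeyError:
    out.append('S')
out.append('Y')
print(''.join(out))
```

Execution trace: 'V' (try body, no exception) → 'Y' (after the try/except). Output: VY

Answer: VY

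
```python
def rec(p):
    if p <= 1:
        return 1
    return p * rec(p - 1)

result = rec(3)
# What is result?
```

rec(3) = 3 * 2 * 1 = 6

Answer: 6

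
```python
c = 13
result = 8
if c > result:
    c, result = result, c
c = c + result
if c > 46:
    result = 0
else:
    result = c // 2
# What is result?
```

Trace:
`c = 13` → c = 13
`result = 8` → result = 8
`if c > result: ...` → c > result is True → c = 8; result = 13
`c = c + result` → c = 21
`if c > 46: ...` → c > 46 is False, take else branch → result = 10
So result = 10

Answer: 10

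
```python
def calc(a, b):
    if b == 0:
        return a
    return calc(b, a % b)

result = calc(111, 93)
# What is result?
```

calc(111, 93) -> calc(93, 18) -> calc(18, 3) -> calc(3, 0) -> 3

Answer: 3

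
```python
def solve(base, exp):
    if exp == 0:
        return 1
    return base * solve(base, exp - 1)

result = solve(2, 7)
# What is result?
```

solve(2, 7) = 2 * 2 * 2 * 2 * 2 * 2 * 2 = 128

Answer: 128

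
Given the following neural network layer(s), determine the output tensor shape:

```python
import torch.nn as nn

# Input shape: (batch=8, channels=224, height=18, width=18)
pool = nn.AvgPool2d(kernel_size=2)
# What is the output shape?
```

Input: (8, 224, 18, 18) -> Output: (8, 224, 9, 9)

Answer: (8, 224, 9, 9)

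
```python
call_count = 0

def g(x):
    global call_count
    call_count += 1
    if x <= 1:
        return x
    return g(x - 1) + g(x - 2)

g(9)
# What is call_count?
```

Calls(x) = 1 + Calls(x-1) + Calls(x-2); Calls(0)=Calls(1)=1. For x=9 this gives 109.

Answer: 109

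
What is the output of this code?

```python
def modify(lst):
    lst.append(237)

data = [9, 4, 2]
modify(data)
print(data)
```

Key concept: function modifies passed list.
Step by step:
`data = [9, 4, 2]` → data = [9, 4, 2]
`modify(data)` → data = [9, 4, 2, 237]
`print(data)` → prints [9, 4, 2, 237]

Answer: [9, 4, 2, 237]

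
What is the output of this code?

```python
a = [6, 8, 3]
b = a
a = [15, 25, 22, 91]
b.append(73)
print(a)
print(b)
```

Key concept: rebinding vs mutation: a is rebound to a new list, b still points at the original.
Step by step:
`a = [6, 8, 3]` → a = [6, 8, 3]
`b = a` → b = [6, 8, 3] (same object as a)
`a = [15, 25, 22, 91]` → a = [15, 25, 22, 91]
`b.append(73)` → b = [6, 8, 3, 73]
`print(a)` → prints [15, 25, 22, 91]
`print(b)` → prints [6, 8, 3, 73]

Answer:
[15, 25, 22, 91]
[6, 8, 3, 73]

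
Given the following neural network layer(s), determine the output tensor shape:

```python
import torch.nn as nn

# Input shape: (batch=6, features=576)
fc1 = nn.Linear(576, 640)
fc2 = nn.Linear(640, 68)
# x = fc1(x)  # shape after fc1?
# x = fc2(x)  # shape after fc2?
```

Input: (6, 576) -> after fc1: (6, 640) -> Output: (6, 68)

Answer: (6, 68)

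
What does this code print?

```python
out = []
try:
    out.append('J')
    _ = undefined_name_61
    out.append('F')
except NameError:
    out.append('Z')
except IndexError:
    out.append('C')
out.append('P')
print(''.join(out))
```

Execution trace: 'J' (try body) → 'Z' (except NameError) → 'P' (after the try/except). Output: JZP

Answer: JZP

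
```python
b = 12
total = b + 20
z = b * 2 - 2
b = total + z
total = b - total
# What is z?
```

Trace:
`b = 12` → b = 12
`total = b + 20` → total = 32
`z = b * 2 - 2` → z = 22
`b = total + z` → b = 54
`total = b - total` → total = 22
So z = 22

Answer: 22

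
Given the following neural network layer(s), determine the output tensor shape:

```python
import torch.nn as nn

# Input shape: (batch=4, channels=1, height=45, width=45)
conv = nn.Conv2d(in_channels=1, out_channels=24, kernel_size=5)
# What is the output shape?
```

Input: (4, 1, 45, 45) -> Output: (4, 24, 41, 41)

Answer: (4, 24, 41, 41)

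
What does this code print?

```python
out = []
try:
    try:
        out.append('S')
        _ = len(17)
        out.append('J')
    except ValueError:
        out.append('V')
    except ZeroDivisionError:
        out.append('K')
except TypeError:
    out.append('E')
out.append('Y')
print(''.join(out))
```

Execution trace: 'S' (try body) → 'E' (outer except TypeError) → 'Y' (after the try/except). Output: SEY

Answer: SEY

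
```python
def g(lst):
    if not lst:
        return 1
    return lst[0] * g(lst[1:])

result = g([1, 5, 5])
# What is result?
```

Product over [1, 5, 5] = 1 * 5 * 5 = 25

Answer: 25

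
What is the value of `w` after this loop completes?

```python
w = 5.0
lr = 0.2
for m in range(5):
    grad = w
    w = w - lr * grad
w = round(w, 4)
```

Gradient descent: w = 5.0 * (1 - 0.2)^5
`w` takes the values: 5.0 → 4.0 → 3.2 → 2.56 → 2.048 → 1.6384

Answer: 1.6384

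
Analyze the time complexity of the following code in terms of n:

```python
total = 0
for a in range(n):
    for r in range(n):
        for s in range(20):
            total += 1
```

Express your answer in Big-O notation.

Each loop level contributes: n × n × 1. Multiplying the contributions gives O(n^2).

Answer: O(n^2)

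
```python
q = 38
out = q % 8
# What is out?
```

Trace:
`q = 38` → q = 38
`out = q % 8` → out = 6
So out = 6

Answer: 6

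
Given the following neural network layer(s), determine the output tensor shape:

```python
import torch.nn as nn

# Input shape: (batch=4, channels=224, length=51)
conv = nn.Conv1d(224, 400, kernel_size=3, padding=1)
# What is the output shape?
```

Input: (4, 224, 51) -> Output: (4, 400, 51)

Answer: (4, 400, 51)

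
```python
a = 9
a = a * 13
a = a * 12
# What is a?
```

Trace:
`a = 9` → a = 9
`a = a * 13` → a = 117
`a = a * 12` → a = 1404
So a = 1404

Answer: 1404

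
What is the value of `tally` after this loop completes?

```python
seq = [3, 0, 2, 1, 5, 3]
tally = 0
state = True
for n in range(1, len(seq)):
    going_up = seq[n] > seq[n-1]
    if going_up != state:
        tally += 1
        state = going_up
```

Count direction changes in [3, 0, 2, 1, 5, 3]
`tally` takes the values: 0 → 1 → 2 → 3 → 4 → 5

Answer: 5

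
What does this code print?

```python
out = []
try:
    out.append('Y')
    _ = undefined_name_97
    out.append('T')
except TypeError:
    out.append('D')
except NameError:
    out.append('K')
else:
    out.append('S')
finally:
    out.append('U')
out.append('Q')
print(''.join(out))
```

Execution trace: 'Y' (try body) → 'K' (except NameError) → 'U' (finally) → 'Q' (after the try/except). Output: YKUQ

Answer: YKUQ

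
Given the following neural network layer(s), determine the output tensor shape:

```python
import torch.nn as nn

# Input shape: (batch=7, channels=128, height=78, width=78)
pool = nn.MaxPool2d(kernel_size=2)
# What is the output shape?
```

Input: (7, 128, 78, 78) -> Output: (7, 128, 39, 39)

Answer: (7, 128, 39, 39)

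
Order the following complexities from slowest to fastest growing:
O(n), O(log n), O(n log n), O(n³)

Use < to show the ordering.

Ordered by growth rate: O(log n) < O(n) < O(n log n) < O(n³)

Answer: O(log n) < O(n) < O(n log n) < O(n³)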